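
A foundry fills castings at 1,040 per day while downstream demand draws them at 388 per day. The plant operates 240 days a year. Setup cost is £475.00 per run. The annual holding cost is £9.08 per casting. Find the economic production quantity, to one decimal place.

Annual demand D = 388 × 240 = 93,120.
Production build-up factor (1 − d/p) = 1 − 388/1,040 = 0.6269.
Q* = √(2DS / (H(1 − d/p))) = √(2 × 93,120 × 475 / (9.08 × 0.6269)).
= √(88,464,000 / 5.6925) ≈ 3942.151.

Q* ≈ 3,942.2 castings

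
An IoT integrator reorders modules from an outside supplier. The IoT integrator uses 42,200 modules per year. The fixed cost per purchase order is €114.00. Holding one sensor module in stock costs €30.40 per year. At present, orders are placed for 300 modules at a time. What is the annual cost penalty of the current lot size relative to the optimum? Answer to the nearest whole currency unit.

Extra cost ≈ €3,493 per year

EOQ = √(2DS/H) = √(2 × 42,200 × 114 / 30.4) ≈ 562.58.
Cost at Q* = (D/Q*)S + (Q*/2)H = √(2DSH) ≈ €17,102.53.
Cost at Q = 300: (42,200/300)×114 + (300/2)×30.4 = €16,036.00 + €4,560.00 = €20,596.00.
Excess = €20,596.00 − €17,102.53 = €3,493.47.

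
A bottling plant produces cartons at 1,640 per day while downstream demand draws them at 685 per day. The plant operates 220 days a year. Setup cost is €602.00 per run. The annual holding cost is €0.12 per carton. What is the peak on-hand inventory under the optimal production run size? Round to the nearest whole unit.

Annual demand D = 685 × 220 = 150,700.
Production build-up factor (1 − d/p) = 1 − 685/1,640 = 0.5823.
Q* = √(2DS / (H(1 − d/p))) = √(2 × 150,700 × 602 / (0.12 × 0.5823)).
= √(181,442,800 / 0.0699) ≈ 50956.488.
Maximum inventory = Q*(1 − d/p) = 50956.488 × 0.5823 ≈ 29672.833.

I_max ≈ 29,673 cartons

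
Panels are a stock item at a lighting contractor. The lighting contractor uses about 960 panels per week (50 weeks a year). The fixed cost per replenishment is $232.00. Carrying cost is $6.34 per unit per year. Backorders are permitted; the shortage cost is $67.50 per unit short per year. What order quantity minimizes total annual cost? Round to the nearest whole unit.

Annual demand D = 960 × 50 = 48,000.
With planned backorders, Q* = √(2DS/H) · √((H+B)/B).
√(2DS/H) = √(2 × 48,000 × 232 / 6.34) = 1874.282.
√((H+B)/B) = √((6.34+67.5)/67.5) = 1.0459.
Q* ≈ 1960.329.

Q* ≈ 1,960 panels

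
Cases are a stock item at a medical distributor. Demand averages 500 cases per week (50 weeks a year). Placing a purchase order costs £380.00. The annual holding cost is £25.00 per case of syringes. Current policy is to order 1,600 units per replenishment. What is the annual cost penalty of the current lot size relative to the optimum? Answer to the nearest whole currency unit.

Annual demand D = 500 × 50 = 25,000.
EOQ = √(2DS/H) = √(2 × 25,000 × 380 / 25) ≈ 871.78.
Cost at Q* = (D/Q*)S + (Q*/2)H = √(2DSH) ≈ £21,794.49.
Cost at Q = 1,600: (25,000/1,600)×380 + (1,600/2)×25 = £5,937.50 + £20,000.00 = £25,937.50.
Excess = £25,937.50 − £21,794.49 = £4,143.01.

Extra cost ≈ £4,143 per year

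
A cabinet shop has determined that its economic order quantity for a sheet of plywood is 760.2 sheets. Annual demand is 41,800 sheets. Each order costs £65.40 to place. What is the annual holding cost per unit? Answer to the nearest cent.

H ≈ £9.46

Squaring Q* = √(2DS/H) gives Q*² = 2DS/H.
From Q* = √(2DS/H): H = 2DS / Q*² = 2 × 41,800 × 65.4 / 760.2² = 9.4608.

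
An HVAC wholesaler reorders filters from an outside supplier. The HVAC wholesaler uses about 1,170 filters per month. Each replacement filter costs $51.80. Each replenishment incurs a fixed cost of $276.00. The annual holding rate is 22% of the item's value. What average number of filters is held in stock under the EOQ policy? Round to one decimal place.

Average inventory ≈ 412.3 filters

Annual demand D = 1,170 × 12 = 14,040.
Holding cost H = 0.22 × $51.80 = $11.3960 per unit per year.
Q* = √(2DS/H) = √(2 × 14,040 × 276 / 11.396) ≈ 824.66.
Average inventory = Q*/2 ≈ 824.66 / 2 = 412.332.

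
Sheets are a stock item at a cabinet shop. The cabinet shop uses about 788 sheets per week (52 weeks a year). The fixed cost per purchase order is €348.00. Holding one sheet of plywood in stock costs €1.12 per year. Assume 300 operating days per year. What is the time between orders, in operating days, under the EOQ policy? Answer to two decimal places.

Annual demand D = 788 × 52 = 40,976.
The optimal lot size = √(2DS/H) = √(2 × 40,976 × 348 / 1.12) ≈ 5046.15.
Cycle time = Q*/D × 300 = 5046.15 / 40,976 × 300 ≈ 36.945 days.

T ≈ 36.94 days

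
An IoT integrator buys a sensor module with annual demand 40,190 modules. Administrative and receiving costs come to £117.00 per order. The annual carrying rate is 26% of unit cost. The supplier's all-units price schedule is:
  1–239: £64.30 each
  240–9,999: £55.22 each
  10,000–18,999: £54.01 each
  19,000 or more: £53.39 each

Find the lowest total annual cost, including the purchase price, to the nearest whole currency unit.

TC* ≈ £2,230,912

Holding cost per unit per year at price C is H = 0.26·C.
Candidates are each tier's EOQ (if it falls in that tier) and each price-break quantity.
Tier 1 (£64.30): EOQ = 750.0 exceeds tier's upper bound 239, so this tier is dominated.
EOQ at £55.22 = 809.3 (feasible in tier 2): TC = 40,190×£55.22 + (40,190/809.3)×117 + (809.3/2)×0.26×£55.22 = £2,230,911.68.
EOQ at £54.01 = 818.4 < 10000, so use break Q=10000: TC = 40,190×£54.01 + (40,190/10000.0)×117 + (10000.0/2)×0.26×£54.01 = £2,241,345.12.
EOQ at £53.39 = 823.1 < 19000, so use break Q=19000: TC = 40,190×£53.39 + (40,190/19000.0)×117 + (19000.0/2)×0.26×£53.39 = £2,277,864.89.
Lowest total cost among the candidates is at Q = 809.3.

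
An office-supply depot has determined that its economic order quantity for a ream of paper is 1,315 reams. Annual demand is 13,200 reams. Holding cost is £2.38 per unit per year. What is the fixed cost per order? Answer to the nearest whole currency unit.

Invert the EOQ relation Q*² = 2DS/H.
From Q* = √(2DS/H): S = Q*²H / (2D) = 1,315² × 2.38 / (2 × 13,200) = 155.8923.

S ≈ £156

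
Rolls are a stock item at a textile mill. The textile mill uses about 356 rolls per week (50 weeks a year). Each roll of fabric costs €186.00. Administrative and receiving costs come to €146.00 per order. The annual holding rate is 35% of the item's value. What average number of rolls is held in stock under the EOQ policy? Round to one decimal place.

Average inventory ≈ 141.3 rolls

Annual demand D = 356 × 50 = 17,800.
Holding cost H = 0.35 × €186.00 = €65.1000 per unit per year.
The optimal lot size = √(2DS/H) = √(2 × 17,800 × 146 / 65.1) ≈ 282.56.
Average inventory = Q*/2 ≈ 282.56 / 2 = 141.280.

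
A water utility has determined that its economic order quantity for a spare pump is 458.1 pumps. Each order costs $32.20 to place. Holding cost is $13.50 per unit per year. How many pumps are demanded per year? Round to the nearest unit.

The basic EOQ model gives Q* = √(2DS/H); rearrange for the unknown.
From Q* = √(2DS/H): D = Q*²H / (2S) = 458.1² × 13.5 / (2 × 32.2) = 43991.471.

D ≈ 43,991 pumps per year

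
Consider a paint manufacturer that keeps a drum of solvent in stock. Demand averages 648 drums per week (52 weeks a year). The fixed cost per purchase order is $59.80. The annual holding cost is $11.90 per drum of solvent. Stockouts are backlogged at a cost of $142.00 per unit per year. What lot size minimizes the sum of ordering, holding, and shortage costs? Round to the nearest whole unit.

Q* ≈ 606 drums

Annual demand D = 648 × 52 = 33,696.
With planned backorders, Q* = √(2DS/H) · √((H+B)/B).
√(2DS/H) = √(2 × 33,696 × 59.8 / 11.9) = 581.944.
√((H+B)/B) = √((11.9+142)/142) = 1.0411.
Q* ≈ 605.838.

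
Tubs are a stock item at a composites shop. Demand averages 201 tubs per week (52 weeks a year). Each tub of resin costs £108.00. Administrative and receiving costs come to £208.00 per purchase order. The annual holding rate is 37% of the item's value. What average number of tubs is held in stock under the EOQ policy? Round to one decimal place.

Annual demand D = 201 × 52 = 10,452.
Holding cost H = 0.37 × £108.00 = £39.9600 per unit per year.
The optimal lot size = √(2DS/H) = √(2 × 10,452 × 208 / 39.96) ≈ 329.86.
Average inventory = Q*/2 ≈ 329.86 / 2 = 164.932.

Average inventory ≈ 164.9 tubs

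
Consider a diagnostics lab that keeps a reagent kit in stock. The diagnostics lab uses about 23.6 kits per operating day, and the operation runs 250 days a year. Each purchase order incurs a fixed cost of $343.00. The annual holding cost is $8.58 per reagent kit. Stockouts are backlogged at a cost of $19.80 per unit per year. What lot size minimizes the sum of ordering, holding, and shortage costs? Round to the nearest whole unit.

Q* ≈ 822 kits

Annual demand D = 23.6 × 250 = 5,900.
With planned backorders, Q* = √(2DS/H) · √((H+B)/B).
√(2DS/H) = √(2 × 5,900 × 343 / 8.58) = 686.822.
√((H+B)/B) = √((8.58+19.8)/19.8) = 1.1972.
Q* ≈ 822.277.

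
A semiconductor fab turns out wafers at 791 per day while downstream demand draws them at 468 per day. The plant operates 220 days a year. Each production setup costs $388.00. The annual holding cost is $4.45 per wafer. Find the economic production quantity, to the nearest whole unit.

Q* ≈ 6,631 wafers

Annual demand D = 468 × 220 = 102,960.
Production build-up factor (1 − d/p) = 1 − 468/791 = 0.4083.
Q* = √(2DS / (H(1 − d/p))) = √(2 × 102,960 × 388 / (4.45 × 0.4083)).
= √(79,896,960 / 1.8171) ≈ 6630.894.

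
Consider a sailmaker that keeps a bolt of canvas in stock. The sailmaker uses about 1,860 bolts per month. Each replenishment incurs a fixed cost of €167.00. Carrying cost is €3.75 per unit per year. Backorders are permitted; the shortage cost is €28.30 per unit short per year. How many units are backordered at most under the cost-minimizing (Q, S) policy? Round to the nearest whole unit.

Annual demand D = 1,860 × 12 = 22,320.
With planned backorders, Q* = √(2DS/H) · √((H+B)/B).
√(2DS/H) = √(2 × 22,320 × 167 / 3.75) = 1409.953.
√((H+B)/B) = √((3.75+28.3)/28.3) = 1.0642.
Q* ≈ 1500.464.
S* = Q* · H/(H+B) = 1500.464 × 3.75/32.05 ≈ 175.561.

S* ≈ 176 bolts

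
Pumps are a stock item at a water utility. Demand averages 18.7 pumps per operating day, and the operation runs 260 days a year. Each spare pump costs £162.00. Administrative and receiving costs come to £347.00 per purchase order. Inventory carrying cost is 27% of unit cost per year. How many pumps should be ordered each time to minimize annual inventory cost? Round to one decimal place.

Q* ≈ 277.7 pumps

Annual demand D = 18.7 × 260 = 4,862.
Holding cost H = 0.27 × £162.00 = £43.7400 per unit per year.
EOQ = √(2DS / H) = √(2 × 4,862 × 347 / 43.74).
= √(3,374,228 / 43.74) = √77,142.8441 ≈ 277.746.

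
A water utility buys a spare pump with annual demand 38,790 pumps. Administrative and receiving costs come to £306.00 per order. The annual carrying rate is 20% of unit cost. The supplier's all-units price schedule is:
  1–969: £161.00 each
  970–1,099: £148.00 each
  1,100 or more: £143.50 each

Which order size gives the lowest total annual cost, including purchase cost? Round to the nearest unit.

Q* ≈ 1,100 pumps

Holding cost per unit per year at price C is H = 0.20·C.
Evaluate total cost at each tier's feasible EOQ or, if the EOQ is below the tier, at the tier's minimum quantity.
EOQ at £161.00 = 858.6 (feasible in tier 1): TC = 38,790×£161.00 + (38,790/858.6)×306 + (858.6/2)×0.20×£161.00 = £6,272,837.99.
EOQ at £148.00 = 895.5 < 970, so use break Q=970: TC = 38,790×£148.00 + (38,790/970.0)×306 + (970.0/2)×0.20×£148.00 = £5,767,512.85.
EOQ at £143.50 = 909.5 < 1100, so use break Q=1100: TC = 38,790×£143.50 + (38,790/1100.0)×306 + (1100.0/2)×0.20×£143.50 = £5,592,940.67.
Lowest total cost is £5,592,940.67 at Q = 1100.0.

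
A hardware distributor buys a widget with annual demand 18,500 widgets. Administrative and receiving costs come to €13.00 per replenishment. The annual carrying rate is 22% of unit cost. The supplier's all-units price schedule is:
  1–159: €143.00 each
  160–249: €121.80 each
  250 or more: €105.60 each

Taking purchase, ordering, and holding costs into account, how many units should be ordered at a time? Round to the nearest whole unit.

Q* ≈ 250 widgets

Holding cost per unit per year at price C is H = 0.22·C.
For each price level, check whether its EOQ is feasible; otherwise the best quantity at that price is the breakpoint.
EOQ at €143.00 = 123.6 (feasible in tier 1): TC = 18,500×€143.00 + (18,500/123.6)×13 + (123.6/2)×0.22×€143.00 = €2,649,390.02.
EOQ at €121.80 = 134.0 < 160, so use break Q=160: TC = 18,500×€121.80 + (18,500/160.0)×13 + (160.0/2)×0.22×€121.80 = €2,256,946.81.
EOQ at €105.60 = 143.9 < 250, so use break Q=250: TC = 18,500×€105.60 + (18,500/250.0)×13 + (250.0/2)×0.22×€105.60 = €1,957,466.00.
Lowest total cost is €1,957,466.00 at Q = 250.0.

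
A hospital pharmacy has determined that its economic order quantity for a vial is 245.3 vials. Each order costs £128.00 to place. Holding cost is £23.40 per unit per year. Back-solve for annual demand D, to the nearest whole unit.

Squaring Q* = √(2DS/H) gives Q*² = 2DS/H.
From Q* = √(2DS/H): D = Q*²H / (2S) = 245.3² × 23.4 / (2 × 128) = 5500.105.

D ≈ 5,500 vials per year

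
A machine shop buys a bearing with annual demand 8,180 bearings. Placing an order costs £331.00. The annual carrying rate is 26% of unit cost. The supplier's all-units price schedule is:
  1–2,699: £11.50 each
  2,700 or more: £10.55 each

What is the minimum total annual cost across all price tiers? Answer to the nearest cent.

Holding cost per unit per year at price C is H = 0.26·C.
Candidates are each tier's EOQ (if it falls in that tier) and each price-break quantity.
EOQ at £11.50 = 1345.8 (feasible in tier 1): TC = 8,180×£11.50 + (8,180/1345.8)×331 + (1345.8/2)×0.26×£11.50 = £98,093.84.
EOQ at £10.55 = 1405.1 < 2700, so use break Q=2700: TC = 8,180×£10.55 + (8,180/2700.0)×331 + (2700.0/2)×0.26×£10.55 = £91,004.86.
Lowest total cost among the candidates is at Q = 2700.0.

TC* ≈ £91,004.86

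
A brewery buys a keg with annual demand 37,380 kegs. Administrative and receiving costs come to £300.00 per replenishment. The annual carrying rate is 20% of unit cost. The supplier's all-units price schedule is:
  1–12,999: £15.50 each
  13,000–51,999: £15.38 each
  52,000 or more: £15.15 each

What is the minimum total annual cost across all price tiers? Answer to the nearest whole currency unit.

Holding cost per unit per year at price C is H = 0.20·C.
Evaluate total cost at each tier's feasible EOQ or, if the EOQ is below the tier, at the tier's minimum quantity.
EOQ at £15.50 = 2689.8 (feasible in tier 1): TC = 37,380×£15.50 + (37,380/2689.8)×300 + (2689.8/2)×0.20×£15.50 = £587,728.27.
EOQ at £15.38 = 2700.2 < 13000, so use break Q=13000: TC = 37,380×£15.38 + (37,380/13000.0)×300 + (13000.0/2)×0.20×£15.38 = £595,761.02.
EOQ at £15.15 = 2720.7 < 52000, so use break Q=52000: TC = 37,380×£15.15 + (37,380/52000.0)×300 + (52000.0/2)×0.20×£15.15 = £645,302.65.
Lowest total cost among the candidates is at Q = 2689.8.

TC* ≈ £587,728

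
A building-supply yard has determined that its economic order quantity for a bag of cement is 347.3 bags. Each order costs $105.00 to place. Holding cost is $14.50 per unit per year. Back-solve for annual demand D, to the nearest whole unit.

D ≈ 8,328 bags per year

Squaring Q* = √(2DS/H) gives Q*² = 2DS/H.
From Q* = √(2DS/H): D = Q*²H / (2S) = 347.3² × 14.5 / (2 × 105) = 8328.337.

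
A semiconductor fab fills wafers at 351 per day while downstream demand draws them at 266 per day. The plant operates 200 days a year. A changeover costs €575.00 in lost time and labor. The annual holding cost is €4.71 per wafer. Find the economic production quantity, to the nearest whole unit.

Q* ≈ 7,324 wafers

Annual demand D = 266 × 200 = 53,200.
Production build-up factor (1 − d/p) = 1 − 266/351 = 0.2422.
Q* = √(2DS / (H(1 − d/p))) = √(2 × 53,200 × 575 / (4.71 × 0.2422)).
= √(61,180,000 / 1.1406) ≈ 7323.832.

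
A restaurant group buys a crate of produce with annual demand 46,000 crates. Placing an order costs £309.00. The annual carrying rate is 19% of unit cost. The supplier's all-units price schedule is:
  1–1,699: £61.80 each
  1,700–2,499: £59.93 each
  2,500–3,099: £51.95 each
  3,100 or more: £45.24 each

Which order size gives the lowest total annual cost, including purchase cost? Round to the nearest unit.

Q* ≈ 3,100 crates

Holding cost per unit per year at price C is H = 0.19·C.
For each price level, check whether its EOQ is feasible; otherwise the best quantity at that price is the breakpoint.
EOQ at £61.80 = 1556.0 (feasible in tier 1): TC = 46,000×£61.80 + (46,000/1556.0)×309 + (1556.0/2)×0.19×£61.80 = £2,861,070.24.
EOQ at £59.93 = 1580.1 < 1700, so use break Q=1700: TC = 46,000×£59.93 + (46,000/1700.0)×309 + (1700.0/2)×0.19×£59.93 = £2,774,819.87.
EOQ at £51.95 = 1697.1 < 2500, so use break Q=2500: TC = 46,000×£51.95 + (46,000/2500.0)×309 + (2500.0/2)×0.19×£51.95 = £2,407,723.73.
EOQ at £45.24 = 1818.6 < 3100, so use break Q=3100: TC = 46,000×£45.24 + (46,000/3100.0)×309 + (3100.0/2)×0.19×£45.24 = £2,098,948.34.
Lowest total cost is £2,098,948.34 at Q = 3100.0.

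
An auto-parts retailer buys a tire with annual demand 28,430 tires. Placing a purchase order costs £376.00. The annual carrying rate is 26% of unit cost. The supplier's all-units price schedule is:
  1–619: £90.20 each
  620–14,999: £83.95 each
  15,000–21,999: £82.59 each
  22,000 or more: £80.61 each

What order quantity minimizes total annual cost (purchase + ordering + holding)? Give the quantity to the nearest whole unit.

Q* ≈ 990 tires

Holding cost per unit per year at price C is H = 0.26·C.
Evaluate total cost at each tier's feasible EOQ or, if the EOQ is below the tier, at the tier's minimum quantity.
Tier 1 (£90.20): EOQ = 954.8 exceeds tier's upper bound 619, so this tier is dominated.
EOQ at £83.95 = 989.7 (feasible in tier 2): TC = 28,430×£83.95 + (28,430/989.7)×376 + (989.7/2)×0.26×£83.95 = £2,408,300.52.
EOQ at £82.59 = 997.8 < 15000, so use break Q=15000: TC = 28,430×£82.59 + (28,430/15000.0)×376 + (15000.0/2)×0.26×£82.59 = £2,509,796.85.
EOQ at £80.61 = 1010.0 < 22000, so use break Q=22000: TC = 28,430×£80.61 + (28,430/22000.0)×376 + (22000.0/2)×0.26×£80.61 = £2,522,772.79.
Lowest total cost is £2,408,300.52 at Q = 989.7.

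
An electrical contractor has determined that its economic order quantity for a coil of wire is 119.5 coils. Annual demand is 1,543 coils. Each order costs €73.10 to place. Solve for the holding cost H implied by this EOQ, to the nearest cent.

H ≈ €15.80

The basic EOQ model gives Q* = √(2DS/H); rearrange for the unknown.
From Q* = √(2DS/H): H = 2DS / Q*² = 2 × 1,543 × 73.1 / 119.5² = 15.7971.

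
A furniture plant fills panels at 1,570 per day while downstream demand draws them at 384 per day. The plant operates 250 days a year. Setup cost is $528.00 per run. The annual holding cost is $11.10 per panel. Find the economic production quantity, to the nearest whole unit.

Annual demand D = 384 × 250 = 96,000.
Production build-up factor (1 − d/p) = 1 − 384/1,570 = 0.7554.
Q* = √(2DS / (H(1 − d/p))) = √(2 × 96,000 × 528 / (11.1 × 0.7554)).
= √(101,376,000 / 8.3851) ≈ 3477.071.

Q* ≈ 3,477 panels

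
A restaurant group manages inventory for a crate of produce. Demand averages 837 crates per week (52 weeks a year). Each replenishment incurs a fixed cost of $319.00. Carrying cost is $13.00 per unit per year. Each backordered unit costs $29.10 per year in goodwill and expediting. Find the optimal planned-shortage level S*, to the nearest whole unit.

S* ≈ 543 crates

Annual demand D = 837 × 52 = 43,524.
With planned backorders, Q* = √(2DS/H) · √((H+B)/B).
√(2DS/H) = √(2 × 43,524 × 319 / 13) = 1461.514.
√((H+B)/B) = √((13+29.1)/29.1) = 1.2028.
Q* ≈ 1757.914.
S* = Q* · H/(H+B) = 1757.914 × 13/42.1 ≈ 542.824.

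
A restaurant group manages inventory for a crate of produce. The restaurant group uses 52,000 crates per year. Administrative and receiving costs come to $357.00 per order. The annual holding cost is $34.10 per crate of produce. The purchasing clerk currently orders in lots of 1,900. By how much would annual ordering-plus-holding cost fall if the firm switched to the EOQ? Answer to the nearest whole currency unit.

Extra cost ≈ $6,584 per year

EOQ = √(2DS/H) = √(2 × 52,000 × 357 / 34.1) ≈ 1043.45.
Cost at Q* = (D/Q*)S + (Q*/2)H = √(2DSH) ≈ $35,581.80.
Cost at Q = 1,900: (52,000/1,900)×357 + (1,900/2)×34.1 = $9,770.53 + $32,395.00 = $42,165.53.
Excess = $42,165.53 − $35,581.80 = $6,583.72.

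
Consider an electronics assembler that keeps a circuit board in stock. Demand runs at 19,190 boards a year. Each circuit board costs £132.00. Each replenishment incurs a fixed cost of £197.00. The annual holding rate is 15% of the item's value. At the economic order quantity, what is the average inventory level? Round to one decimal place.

Average inventory ≈ 309.0 boards

Holding cost H = 0.15 × £132.00 = £19.8000 per unit per year.
Q* = √(2DS/H) = √(2 × 19,190 × 197 / 19.8) ≈ 617.95.
Average inventory = Q*/2 ≈ 617.95 / 2 = 308.975.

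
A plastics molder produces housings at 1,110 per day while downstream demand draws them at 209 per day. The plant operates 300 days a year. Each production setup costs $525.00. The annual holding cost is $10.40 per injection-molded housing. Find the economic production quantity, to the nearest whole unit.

Annual demand D = 209 × 300 = 62,700.
Production build-up factor (1 − d/p) = 1 − 209/1,110 = 0.8117.
Q* = √(2DS / (H(1 − d/p))) = √(2 × 62,700 × 525 / (10.4 × 0.8117)).
= √(65,835,000 / 8.4418) ≈ 2792.614.

Q* ≈ 2,793 housings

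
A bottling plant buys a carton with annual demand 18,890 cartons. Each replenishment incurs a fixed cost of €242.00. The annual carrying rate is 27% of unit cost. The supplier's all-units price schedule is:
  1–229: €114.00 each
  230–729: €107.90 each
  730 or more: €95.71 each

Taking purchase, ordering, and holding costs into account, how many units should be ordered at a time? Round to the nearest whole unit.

Q* ≈ 730 cartons

Holding cost per unit per year at price C is H = 0.27·C.
Evaluate total cost at each tier's feasible EOQ or, if the EOQ is below the tier, at the tier's minimum quantity.
Tier 1 (€114.00): EOQ = 545.0 exceeds tier's upper bound 229, so this tier is dominated.
EOQ at €107.90 = 560.2 (feasible in tier 2): TC = 18,890×€107.90 + (18,890/560.2)×242 + (560.2/2)×0.27×€107.90 = €2,054,551.42.
EOQ at €95.71 = 594.8 < 730, so use break Q=730: TC = 18,890×€95.71 + (18,890/730.0)×242 + (730.0/2)×0.27×€95.71 = €1,823,656.28.
Lowest total cost is €1,823,656.28 at Q = 730.0.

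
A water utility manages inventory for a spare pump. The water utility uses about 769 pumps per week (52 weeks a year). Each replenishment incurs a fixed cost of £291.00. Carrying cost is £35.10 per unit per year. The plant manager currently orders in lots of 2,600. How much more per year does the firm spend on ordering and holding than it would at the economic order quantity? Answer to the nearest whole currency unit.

Extra cost ≈ £21,524 per year

Annual demand D = 769 × 52 = 39,988.
EOQ = √(2DS/H) = √(2 × 39,988 × 291 / 35.1) ≈ 814.28.
Cost at Q* = (D/Q*)S + (Q*/2)H = √(2DSH) ≈ £28,581.16.
Cost at Q = 2,600: (39,988/2,600)×291 + (2,600/2)×35.1 = £4,475.58 + £45,630.00 = £50,105.58.
Excess = £50,105.58 − £28,581.16 = £21,524.42.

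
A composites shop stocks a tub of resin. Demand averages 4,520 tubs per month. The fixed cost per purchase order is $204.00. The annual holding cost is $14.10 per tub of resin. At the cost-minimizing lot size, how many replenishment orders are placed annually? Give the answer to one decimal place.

N ≈ 43.3 orders per year

Annual demand D = 4,520 × 12 = 54,240.
The optimal lot size = √(2DS/H) = √(2 × 54,240 × 204 / 14.1) ≈ 1252.80.
Orders per year = D / Q* = 54,240 / 1252.80 ≈ 43.295.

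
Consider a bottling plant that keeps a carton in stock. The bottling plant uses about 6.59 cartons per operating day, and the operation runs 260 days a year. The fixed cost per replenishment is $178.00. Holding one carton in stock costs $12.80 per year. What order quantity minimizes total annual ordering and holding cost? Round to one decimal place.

Annual demand D = 6.59 × 260 = 1,713.4.
EOQ = √(2DS / H) = √(2 × 1,713.4 × 178 / 12.8).
= √(609,970.4 / 12.8) = √47,653.9375 ≈ 218.298.

Q* ≈ 218.3 cartons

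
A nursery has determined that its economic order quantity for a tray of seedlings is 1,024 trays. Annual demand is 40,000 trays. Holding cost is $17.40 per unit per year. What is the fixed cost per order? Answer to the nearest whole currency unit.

The basic EOQ model gives Q* = √(2DS/H); rearrange for the unknown.
From Q* = √(2DS/H): S = Q*²H / (2D) = 1,024² × 17.4 / (2 × 40,000) = 228.0653.

S ≈ $228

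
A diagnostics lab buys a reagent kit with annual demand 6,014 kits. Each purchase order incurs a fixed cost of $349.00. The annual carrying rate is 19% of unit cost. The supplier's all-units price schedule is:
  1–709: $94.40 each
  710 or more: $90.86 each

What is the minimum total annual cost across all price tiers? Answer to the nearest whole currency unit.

Holding cost per unit per year at price C is H = 0.19·C.
For each price level, check whether its EOQ is feasible; otherwise the best quantity at that price is the breakpoint.
EOQ at $94.40 = 483.8 (feasible in tier 1): TC = 6,014×$94.40 + (6,014/483.8)×349 + (483.8/2)×0.19×$94.40 = $576,398.65.
EOQ at $90.86 = 493.1 < 710, so use break Q=710: TC = 6,014×$90.86 + (6,014/710.0)×349 + (710.0/2)×0.19×$90.86 = $555,516.72.
Lowest total cost among the candidates is at Q = 710.0.

TC* ≈ $555,517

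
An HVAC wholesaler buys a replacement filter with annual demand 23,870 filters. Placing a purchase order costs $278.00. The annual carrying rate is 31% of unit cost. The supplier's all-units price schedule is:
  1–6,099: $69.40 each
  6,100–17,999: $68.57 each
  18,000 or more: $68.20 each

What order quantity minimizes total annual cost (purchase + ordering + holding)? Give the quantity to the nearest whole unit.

Q* ≈ 785 filters

Holding cost per unit per year at price C is H = 0.31·C.
Candidates are each tier's EOQ (if it falls in that tier) and each price-break quantity.
EOQ at $69.40 = 785.4 (feasible in tier 1): TC = 23,870×$69.40 + (23,870/785.4)×278 + (785.4/2)×0.31×$69.40 = $1,673,475.57.
EOQ at $68.57 = 790.2 < 6100, so use break Q=6100: TC = 23,870×$68.57 + (23,870/6100.0)×278 + (6100.0/2)×0.31×$68.57 = $1,702,686.68.
EOQ at $68.20 = 792.3 < 18000, so use break Q=18000: TC = 23,870×$68.20 + (23,870/18000.0)×278 + (18000.0/2)×0.31×$68.20 = $1,818,580.66.
Lowest total cost is $1,673,475.57 at Q = 785.4.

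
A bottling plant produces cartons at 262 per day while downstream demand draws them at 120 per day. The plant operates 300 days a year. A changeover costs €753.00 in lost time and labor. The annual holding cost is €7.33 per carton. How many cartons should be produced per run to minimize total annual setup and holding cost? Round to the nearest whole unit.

Q* ≈ 3,694 cartons

Annual demand D = 120 × 300 = 36,000.
Production build-up factor (1 − d/p) = 1 − 120/262 = 0.5420.
Q* = √(2DS / (H(1 − d/p))) = √(2 × 36,000 × 753 / (7.33 × 0.5420)).
= √(54,216,000 / 3.9727) ≈ 3694.181.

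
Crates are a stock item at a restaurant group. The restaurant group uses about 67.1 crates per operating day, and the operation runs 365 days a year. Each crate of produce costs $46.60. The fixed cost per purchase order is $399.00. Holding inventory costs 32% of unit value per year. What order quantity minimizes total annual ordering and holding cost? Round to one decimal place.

Annual demand D = 67.1 × 365 = 24,491.5.
Holding cost H = 0.32 × $46.60 = $14.9120 per unit per year.
EOQ = √(2DS / H) = √(2 × 24,491.5 × 399 / 14.912).
= √(19,544,217 / 14.912) = √1,310,636.8696 ≈ 1144.830.

Q* ≈ 1,144.8 crates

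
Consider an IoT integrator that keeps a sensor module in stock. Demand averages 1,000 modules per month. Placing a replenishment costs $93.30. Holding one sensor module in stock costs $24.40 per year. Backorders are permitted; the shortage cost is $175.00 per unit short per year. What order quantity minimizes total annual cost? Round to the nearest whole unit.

Q* ≈ 323 modules

Annual demand D = 1,000 × 12 = 12,000.
With planned backorders, Q* = √(2DS/H) · √((H+B)/B).
√(2DS/H) = √(2 × 12,000 × 93.3 / 24.4) = 302.936.
√((H+B)/B) = √((24.4+175)/175) = 1.0674.
Q* ≈ 323.367.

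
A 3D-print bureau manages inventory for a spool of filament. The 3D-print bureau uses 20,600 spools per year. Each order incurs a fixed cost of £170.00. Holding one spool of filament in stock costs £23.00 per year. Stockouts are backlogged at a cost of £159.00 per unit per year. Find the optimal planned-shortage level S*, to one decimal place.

With planned backorders, Q* = √(2DS/H) · √((H+B)/B).
√(2DS/H) = √(2 × 20,600 × 170 / 23) = 551.835.
√((H+B)/B) = √((23+159)/159) = 1.0699.
Q* ≈ 590.400.
S* = Q* · H/(H+B) = 590.400 × 23/182 ≈ 74.611.

S* ≈ 74.6 spools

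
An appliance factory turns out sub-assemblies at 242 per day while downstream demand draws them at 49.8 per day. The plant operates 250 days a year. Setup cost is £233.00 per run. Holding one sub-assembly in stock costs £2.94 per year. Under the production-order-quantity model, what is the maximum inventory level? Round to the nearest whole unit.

I_max ≈ 1,252 sub-assemblies

Annual demand D = 49.8 × 250 = 12,450.
Production build-up factor (1 − d/p) = 1 − 49.8/242 = 0.7942.
Q* = √(2DS / (H(1 − d/p))) = √(2 × 12,450 × 233 / (2.94 × 0.7942)).
= √(5,801,700 / 2.335) ≈ 1576.286.
Maximum inventory = Q*(1 − d/p) = 1576.286 × 0.7942 ≈ 1251.910.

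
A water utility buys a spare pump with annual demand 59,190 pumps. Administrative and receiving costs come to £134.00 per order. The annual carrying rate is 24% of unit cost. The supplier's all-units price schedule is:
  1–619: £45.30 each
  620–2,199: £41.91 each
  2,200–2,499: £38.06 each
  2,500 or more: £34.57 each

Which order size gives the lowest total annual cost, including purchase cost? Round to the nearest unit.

Holding cost per unit per year at price C is H = 0.24·C.
Candidates are each tier's EOQ (if it falls in that tier) and each price-break quantity.
Tier 1 (£45.30): EOQ = 1207.9 exceeds tier's upper bound 619, so this tier is dominated.
EOQ at £41.91 = 1255.8 (feasible in tier 2): TC = 59,190×£41.91 + (59,190/1255.8)×134 + (1255.8/2)×0.24×£41.91 = £2,493,284.43.
EOQ at £38.06 = 1317.8 < 2200, so use break Q=2200: TC = 59,190×£38.06 + (59,190/2200.0)×134 + (2200.0/2)×0.24×£38.06 = £2,266,424.45.
EOQ at £34.57 = 1382.7 < 2500, so use break Q=2500: TC = 59,190×£34.57 + (59,190/2500.0)×134 + (2500.0/2)×0.24×£34.57 = £2,059,741.88.
Lowest total cost is £2,059,741.88 at Q = 2500.0.

Q* ≈ 2,500 pumps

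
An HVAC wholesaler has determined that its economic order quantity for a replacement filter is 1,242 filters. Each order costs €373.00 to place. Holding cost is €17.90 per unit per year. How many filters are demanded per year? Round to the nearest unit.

D ≈ 37,013 filters per year

Invert the EOQ relation Q*² = 2DS/H.
From Q* = √(2DS/H): D = Q*²H / (2S) = 1,242² × 17.9 / (2 × 373) = 37013.265.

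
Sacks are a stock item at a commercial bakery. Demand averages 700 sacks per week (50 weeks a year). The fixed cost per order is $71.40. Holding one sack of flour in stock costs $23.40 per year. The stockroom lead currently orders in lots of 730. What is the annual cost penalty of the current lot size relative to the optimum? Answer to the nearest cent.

Annual demand D = 700 × 50 = 35,000.
EOQ = √(2DS/H) = √(2 × 35,000 × 71.4 / 23.4) ≈ 462.16.
Cost at Q* = (D/Q*)S + (Q*/2)H = √(2DSH) ≈ $10,814.49.
Cost at Q = 730: (35,000/730)×71.4 + (730/2)×23.4 = $3,423.29 + $8,541.00 = $11,964.29.
Excess = $11,964.29 − $10,814.49 = $1,149.80.

Extra cost ≈ $1,149.80 per year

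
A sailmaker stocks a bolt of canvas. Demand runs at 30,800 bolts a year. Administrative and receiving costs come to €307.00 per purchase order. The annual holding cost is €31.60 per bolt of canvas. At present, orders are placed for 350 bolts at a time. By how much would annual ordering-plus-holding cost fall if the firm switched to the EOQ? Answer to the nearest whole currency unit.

Extra cost ≈ €8,100 per year

EOQ = √(2DS/H) = √(2 × 30,800 × 307 / 31.6) ≈ 773.60.
Cost at Q* = (D/Q*)S + (Q*/2)H = √(2DSH) ≈ €24,445.73.
Cost at Q = 350: (30,800/350)×307 + (350/2)×31.6 = €27,016.00 + €5,530.00 = €32,546.00.
Excess = €32,546.00 − €24,445.73 = €8,100.27.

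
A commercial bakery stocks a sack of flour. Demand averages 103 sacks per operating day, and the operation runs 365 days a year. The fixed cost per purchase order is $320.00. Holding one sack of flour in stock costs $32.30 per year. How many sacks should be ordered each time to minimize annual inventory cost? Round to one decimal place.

Annual demand D = 103 × 365 = 37,595.
EOQ = √(2DS / H) = √(2 × 37,595 × 320 / 32.3).
= √(24,060,800 / 32.3) = √744,916.4087 ≈ 863.085.

Q* ≈ 863.1 sacks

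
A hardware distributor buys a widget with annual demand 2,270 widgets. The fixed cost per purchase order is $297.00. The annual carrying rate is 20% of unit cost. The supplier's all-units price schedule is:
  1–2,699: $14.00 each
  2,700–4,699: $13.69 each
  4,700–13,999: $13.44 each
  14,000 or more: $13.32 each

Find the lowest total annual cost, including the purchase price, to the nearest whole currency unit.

Holding cost per unit per year at price C is H = 0.20·C.
For each price level, check whether its EOQ is feasible; otherwise the best quantity at that price is the breakpoint.
EOQ at $14.00 = 693.9 (feasible in tier 1): TC = 2,270×$14.00 + (2,270/693.9)×297 + (693.9/2)×0.20×$14.00 = $33,723.06.
EOQ at $13.69 = 701.8 < 2700, so use break Q=2700: TC = 2,270×$13.69 + (2,270/2700.0)×297 + (2700.0/2)×0.20×$13.69 = $35,022.30.
EOQ at $13.44 = 708.3 < 4700, so use break Q=4700: TC = 2,270×$13.44 + (2,270/4700.0)×297 + (4700.0/2)×0.20×$13.44 = $36,969.04.
EOQ at $13.32 = 711.4 < 14000, so use break Q=14000: TC = 2,270×$13.32 + (2,270/14000.0)×297 + (14000.0/2)×0.20×$13.32 = $48,932.56.
Lowest total cost among the candidates is at Q = 693.9.

TC* ≈ $33,723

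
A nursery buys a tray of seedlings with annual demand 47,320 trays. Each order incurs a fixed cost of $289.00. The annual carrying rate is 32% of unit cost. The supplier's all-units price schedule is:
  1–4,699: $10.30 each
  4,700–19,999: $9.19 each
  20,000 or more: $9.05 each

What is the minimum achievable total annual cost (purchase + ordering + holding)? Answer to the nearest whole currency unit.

Holding cost per unit per year at price C is H = 0.32·C.
Candidates are each tier's EOQ (if it falls in that tier) and each price-break quantity.
EOQ at $10.30 = 2880.7 (feasible in tier 1): TC = 47,320×$10.30 + (47,320/2880.7)×289 + (2880.7/2)×0.32×$10.30 = $496,890.67.
EOQ at $9.19 = 3049.7 < 4700, so use break Q=4700: TC = 47,320×$9.19 + (47,320/4700.0)×289 + (4700.0/2)×0.32×$9.19 = $444,691.36.
EOQ at $9.05 = 3073.2 < 20000, so use break Q=20000: TC = 47,320×$9.05 + (47,320/20000.0)×289 + (20000.0/2)×0.32×$9.05 = $457,889.77.
Lowest total cost among the candidates is at Q = 4700.0.

TC* ≈ $444,691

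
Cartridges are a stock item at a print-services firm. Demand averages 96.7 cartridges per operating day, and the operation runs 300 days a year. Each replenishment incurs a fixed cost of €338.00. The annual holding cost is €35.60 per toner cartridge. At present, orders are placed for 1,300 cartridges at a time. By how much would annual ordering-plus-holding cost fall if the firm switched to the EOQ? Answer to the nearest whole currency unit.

Annual demand D = 96.7 × 300 = 29,010.
EOQ = √(2DS/H) = √(2 × 29,010 × 338 / 35.6) ≈ 742.20.
Cost at Q* = (D/Q*)S + (Q*/2)H = √(2DSH) ≈ €26,422.40.
Cost at Q = 1,300: (29,010/1,300)×338 + (1,300/2)×35.6 = €7,542.60 + €23,140.00 = €30,682.60.
Excess = €30,682.60 − €26,422.40 = €4,260.20.

Extra cost ≈ €4,260 per year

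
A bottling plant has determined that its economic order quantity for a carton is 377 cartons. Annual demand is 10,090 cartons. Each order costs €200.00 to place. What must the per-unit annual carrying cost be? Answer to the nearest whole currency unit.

Invert the EOQ relation Q*² = 2DS/H.
From Q* = √(2DS/H): H = 2DS / Q*² = 2 × 10,090 × 200 / 377² = 28.3967.

H ≈ €28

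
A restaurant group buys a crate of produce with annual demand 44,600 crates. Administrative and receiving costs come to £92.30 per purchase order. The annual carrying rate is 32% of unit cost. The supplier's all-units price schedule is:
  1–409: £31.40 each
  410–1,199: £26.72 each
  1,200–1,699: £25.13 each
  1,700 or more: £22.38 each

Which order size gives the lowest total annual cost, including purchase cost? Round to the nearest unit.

Holding cost per unit per year at price C is H = 0.32·C.
Evaluate total cost at each tier's feasible EOQ or, if the EOQ is below the tier, at the tier's minimum quantity.
Tier 1 (£31.40): EOQ = 905.2 exceeds tier's upper bound 409, so this tier is dominated.
EOQ at £26.72 = 981.3 (feasible in tier 2): TC = 44,600×£26.72 + (44,600/981.3)×92.3 + (981.3/2)×0.32×£26.72 = £1,200,102.28.
EOQ at £25.13 = 1011.8 < 1200, so use break Q=1200: TC = 44,600×£25.13 + (44,600/1200.0)×92.3 + (1200.0/2)×0.32×£25.13 = £1,129,053.44.
EOQ at £22.38 = 1072.2 < 1700, so use break Q=1700: TC = 44,600×£22.38 + (44,600/1700.0)×92.3 + (1700.0/2)×0.32×£22.38 = £1,006,656.88.
Lowest total cost is £1,006,656.88 at Q = 1700.0.

Q* ≈ 1,700 crates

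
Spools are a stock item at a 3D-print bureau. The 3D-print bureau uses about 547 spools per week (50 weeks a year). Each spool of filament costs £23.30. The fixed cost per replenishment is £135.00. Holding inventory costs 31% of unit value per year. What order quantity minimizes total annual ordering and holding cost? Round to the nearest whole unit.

Q* ≈ 1,011 spools

Annual demand D = 547 × 50 = 27,350.
Holding cost H = 0.31 × £23.30 = £7.2230 per unit per year.
EOQ = √(2DS / H) = √(2 × 27,350 × 135 / 7.223).
= √(7,384,500 / 7.223) = √1,022,359.1306 ≈ 1011.118.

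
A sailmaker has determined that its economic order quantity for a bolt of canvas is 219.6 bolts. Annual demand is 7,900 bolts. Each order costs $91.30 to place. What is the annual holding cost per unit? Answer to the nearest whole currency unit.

H ≈ $30

The basic EOQ model gives Q* = √(2DS/H); rearrange for the unknown.
From Q* = √(2DS/H): H = 2DS / Q*² = 2 × 7,900 × 91.3 / 219.6² = 29.9132.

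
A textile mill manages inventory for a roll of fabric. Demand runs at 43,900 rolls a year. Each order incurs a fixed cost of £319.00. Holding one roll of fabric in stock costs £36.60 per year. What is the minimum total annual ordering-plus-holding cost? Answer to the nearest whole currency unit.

TC* ≈ £32,017

EOQ = √(2DS/H) = √(2 × 43,900 × 319 / 36.6) ≈ 874.79.
At the optimum the two cost components are equal, so total cost = 2·(Q*/2)H = Q*·H.
Minimum total = √(2DSH) = √(2 × 43,900 × 319 × 36.6) ≈ 32017.185.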